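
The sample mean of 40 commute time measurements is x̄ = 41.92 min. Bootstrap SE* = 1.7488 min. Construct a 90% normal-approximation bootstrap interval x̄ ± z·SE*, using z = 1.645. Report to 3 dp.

(39.043, 44.797)

Margin = 1.645 × 1.7488 = 2.8768
Interval: 41.92 ± 2.8768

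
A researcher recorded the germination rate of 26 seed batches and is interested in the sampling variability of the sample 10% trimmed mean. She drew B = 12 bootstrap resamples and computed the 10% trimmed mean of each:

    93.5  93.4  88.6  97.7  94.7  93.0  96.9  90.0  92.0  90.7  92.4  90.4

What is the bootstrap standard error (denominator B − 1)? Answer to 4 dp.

SE* = 2.7263

Bootstrap SE is the standard deviation of the 12 replicate 10% trimmed means.
Mean of replicates: (93.5 + 93.4 + 88.6 + 97.7 + 94.7 + 93.0 + 96.9 + 90.0 + 92.0 + 90.7 + 92.4 + 90.4) / 12 = 1113.30000 / 12 = 92.77500
Sum of squared deviations: (+0.72500)² + (+0.62500)² + (−4.17500)² + (+4.92500)² + (+1.92500)² + (+0.22500)² + (+4.12500)² + (−2.77500)² + (−0.77500)² + (−2.07500)² + (−0.37500)² + (−2.37500)² = 81.76250
Variance = 81.76250 / 11 = 7.43295
SE* = √7.43295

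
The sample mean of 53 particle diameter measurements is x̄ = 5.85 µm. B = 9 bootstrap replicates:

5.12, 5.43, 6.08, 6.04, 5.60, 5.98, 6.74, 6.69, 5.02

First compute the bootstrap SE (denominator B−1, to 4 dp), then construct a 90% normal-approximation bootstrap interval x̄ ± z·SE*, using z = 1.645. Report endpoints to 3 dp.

(4.832, 6.868)

Mean of replicates = 5.8556; sum of squared deviations = 3.0640; SE* = √(3.0640/8) = 0.6189
Margin = 1.645 × 0.6189 = 1.0181
Interval: 5.85 ± 1.0181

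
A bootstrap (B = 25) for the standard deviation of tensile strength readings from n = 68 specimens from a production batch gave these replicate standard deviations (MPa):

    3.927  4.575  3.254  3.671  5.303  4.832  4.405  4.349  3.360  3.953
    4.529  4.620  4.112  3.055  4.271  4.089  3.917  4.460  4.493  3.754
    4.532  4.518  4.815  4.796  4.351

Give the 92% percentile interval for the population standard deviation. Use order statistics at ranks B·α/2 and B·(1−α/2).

(3.055, 4.832)

Sorted replicates: 3.055, 3.254, 3.360, 3.671, 3.754, 3.917, 3.927, 3.953, 4.089, 4.112, 4.271, 4.349, 4.351, 4.405, 4.460, 4.493, 4.518, 4.529, 4.532, 4.575, 4.620, 4.796, 4.815, 4.832, 5.303
α = 0.08; lower rank = 25 × 0.040 = 1; upper rank = 25 × 0.960 = 24.
The 1st smallest replicate is 3.055; the 24th is 4.832.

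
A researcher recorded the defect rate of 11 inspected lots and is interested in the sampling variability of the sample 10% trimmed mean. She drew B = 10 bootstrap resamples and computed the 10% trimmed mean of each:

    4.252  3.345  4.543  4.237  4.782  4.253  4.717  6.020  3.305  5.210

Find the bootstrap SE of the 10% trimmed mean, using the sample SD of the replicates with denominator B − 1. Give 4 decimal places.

Bootstrap SE is the standard deviation of the 10 replicate 10% trimmed means.
Mean of replicates: (4.252 + 3.345 + 4.543 + 4.237 + 4.782 + 4.253 + 4.717 + 6.020 + 3.305 + 5.210) / 10 = 44.66400 / 10 = 4.46640
Sum of squared deviations: (−0.21440)² + (−1.12140)² + (+0.07660)² + (−0.22940)² + (+0.31560)² + (−0.21340)² + (+0.25060)² + (+1.55360)² + (−1.16140)² + (+0.74360)² = 5.88540
Variance = 5.88540 / 9 = 0.65393
SE* = √0.65393

SE* = 0.8087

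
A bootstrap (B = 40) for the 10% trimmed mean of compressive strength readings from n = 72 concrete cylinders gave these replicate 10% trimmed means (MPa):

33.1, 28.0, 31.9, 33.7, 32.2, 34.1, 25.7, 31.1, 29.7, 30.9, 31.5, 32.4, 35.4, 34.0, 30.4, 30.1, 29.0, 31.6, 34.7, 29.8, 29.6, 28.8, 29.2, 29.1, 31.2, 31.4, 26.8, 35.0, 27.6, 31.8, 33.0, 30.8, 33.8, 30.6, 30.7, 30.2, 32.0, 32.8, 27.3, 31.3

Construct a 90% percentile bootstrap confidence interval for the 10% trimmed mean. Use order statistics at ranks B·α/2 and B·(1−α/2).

Sorted replicates: 25.7, 26.8, 27.3, 27.6, 28.0, 28.8, 29.0, 29.1, 29.2, 29.6, 29.7, 29.8, 30.1, 30.2, 30.4, 30.6, 30.7, 30.8, 30.9, 31.1, 31.2, 31.3, 31.4, 31.5, 31.6, 31.8, 31.9, 32.0, 32.2, 32.4, 32.8, 33.0, 33.1, 33.7, 33.8, 34.0, 34.1, 34.7, 35.0, 35.4
α = 0.10; lower rank = 40 × 0.050 = 2; upper rank = 40 × 0.950 = 38.
The 2nd smallest replicate is 26.8; the 38th is 34.7.

(26.8, 34.7)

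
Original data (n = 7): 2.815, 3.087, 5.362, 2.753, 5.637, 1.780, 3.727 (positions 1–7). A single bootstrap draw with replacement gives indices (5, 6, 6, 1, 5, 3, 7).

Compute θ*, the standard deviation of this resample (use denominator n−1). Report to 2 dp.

θ* = 1.75

Resample values: 5.637, 1.780, 1.780, 2.815, 5.637, 5.362, 3.727.
Mean = 3.8197; sum of squared deviations = 18.3226
s² = 18.3226 / 6 = 3.0538
s = √3.0538 = 1.75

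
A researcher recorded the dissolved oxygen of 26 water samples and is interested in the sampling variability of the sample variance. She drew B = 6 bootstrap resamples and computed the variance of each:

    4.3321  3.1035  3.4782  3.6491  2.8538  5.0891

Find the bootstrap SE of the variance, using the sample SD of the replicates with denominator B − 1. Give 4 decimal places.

SE* = 0.8291

Bootstrap SE is the standard deviation of the 6 replicate variances.
Mean of replicates: (4.3321 + 3.1035 + 3.4782 + 3.6491 + 2.8538 + 5.0891) / 6 = 22.50580 / 6 = 3.75097
Sum of squared deviations: (+0.58113)² + (−0.64747)² + (−0.27277)² + (−0.10187)² + (−0.89717)² + (+1.33813)² = 3.43722
Variance = 3.43722 / 5 = 0.68744
SE* = √0.68744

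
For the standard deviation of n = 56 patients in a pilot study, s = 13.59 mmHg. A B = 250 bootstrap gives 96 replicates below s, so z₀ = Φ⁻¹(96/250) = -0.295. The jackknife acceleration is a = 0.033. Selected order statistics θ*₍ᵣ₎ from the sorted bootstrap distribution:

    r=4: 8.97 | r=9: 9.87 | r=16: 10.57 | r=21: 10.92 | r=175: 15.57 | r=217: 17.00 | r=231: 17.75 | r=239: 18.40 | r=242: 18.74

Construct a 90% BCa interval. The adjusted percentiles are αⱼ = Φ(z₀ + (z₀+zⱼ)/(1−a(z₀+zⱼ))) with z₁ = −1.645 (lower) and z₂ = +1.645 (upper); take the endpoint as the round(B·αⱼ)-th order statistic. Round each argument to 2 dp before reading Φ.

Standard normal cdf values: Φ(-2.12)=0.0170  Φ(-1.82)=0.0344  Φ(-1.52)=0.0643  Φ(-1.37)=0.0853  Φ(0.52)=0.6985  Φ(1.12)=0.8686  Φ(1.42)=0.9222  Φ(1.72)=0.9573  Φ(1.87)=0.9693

Lower: z₀ + z₁ = -0.295 + (-1.645) = -1.940; 1 − a(z₀+z₁) = 1 − (0.033)(-1.940) = 1.0640; argument = -0.295 + (-1.940)/1.0640 = -2.1183 → -2.12.
α₁ = Φ(-2.12) = 0.0170; rank = round(250 × 0.0170) = 4; θ*₍4₎ = 8.97.
Upper: z₀ + z₂ = 1.350; 1 − a(z₀+z₂) = 0.9555; argument = 1.1179 → 1.12; α₂ = 0.8686; rank = 217; θ*₍217₎ = 17.00.

(8.97, 17.00)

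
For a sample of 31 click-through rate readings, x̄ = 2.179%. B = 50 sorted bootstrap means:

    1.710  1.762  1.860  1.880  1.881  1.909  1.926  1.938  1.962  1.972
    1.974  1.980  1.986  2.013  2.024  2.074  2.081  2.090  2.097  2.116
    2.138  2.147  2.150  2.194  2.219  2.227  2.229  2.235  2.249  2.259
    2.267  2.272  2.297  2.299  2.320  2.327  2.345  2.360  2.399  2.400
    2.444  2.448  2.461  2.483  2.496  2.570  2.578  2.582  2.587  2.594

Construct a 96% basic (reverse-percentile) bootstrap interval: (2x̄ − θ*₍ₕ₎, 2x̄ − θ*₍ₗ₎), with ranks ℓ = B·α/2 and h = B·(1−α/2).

Percentile endpoints at ranks 1 and 49: θ*₍1₎ = 1.710, θ*₍49₎ = 2.587.
Basic interval reflects these around x̄:
  lower = 2 × 2.179 − 2.587 = 1.771
  upper = 2 × 2.179 − 1.710 = 2.648

(1.771, 2.648)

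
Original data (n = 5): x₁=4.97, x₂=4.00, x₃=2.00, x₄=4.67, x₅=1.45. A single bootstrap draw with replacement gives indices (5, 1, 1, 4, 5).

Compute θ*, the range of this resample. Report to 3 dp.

Resample values: 1.45, 4.97, 4.97, 4.67, 1.45.
Range = 4.97 − 1.45 = 3.520

θ* = 3.520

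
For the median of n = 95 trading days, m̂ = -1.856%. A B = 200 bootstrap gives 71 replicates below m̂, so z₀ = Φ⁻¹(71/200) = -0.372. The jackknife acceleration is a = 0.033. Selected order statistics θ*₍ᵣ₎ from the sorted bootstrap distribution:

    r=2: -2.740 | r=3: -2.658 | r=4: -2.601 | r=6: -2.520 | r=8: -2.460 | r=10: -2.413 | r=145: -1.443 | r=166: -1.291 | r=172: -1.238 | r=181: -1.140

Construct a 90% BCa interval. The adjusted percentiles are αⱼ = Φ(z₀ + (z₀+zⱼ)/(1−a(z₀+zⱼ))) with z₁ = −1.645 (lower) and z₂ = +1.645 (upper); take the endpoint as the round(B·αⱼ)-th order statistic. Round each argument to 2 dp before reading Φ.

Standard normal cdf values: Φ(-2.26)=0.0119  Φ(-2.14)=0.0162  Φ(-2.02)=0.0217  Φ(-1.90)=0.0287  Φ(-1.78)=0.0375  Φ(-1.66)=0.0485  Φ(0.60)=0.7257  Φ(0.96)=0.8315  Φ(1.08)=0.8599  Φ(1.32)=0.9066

(-2.740, -1.291)

Lower: z₀ + z₁ = -0.372 + (-1.645) = -2.017; 1 − a(z₀+z₁) = 1 − (0.033)(-2.017) = 1.0666; argument = -0.372 + (-2.017)/1.0666 = -2.2631 → -2.26.
α₁ = Φ(-2.26) = 0.0119; rank = round(200 × 0.0119) = 2; θ*₍2₎ = -2.740.
Upper: z₀ + z₂ = 1.273; 1 − a(z₀+z₂) = 0.9580; argument = 0.9568 → 0.96; α₂ = 0.8315; rank = 166; θ*₍166₎ = -1.291.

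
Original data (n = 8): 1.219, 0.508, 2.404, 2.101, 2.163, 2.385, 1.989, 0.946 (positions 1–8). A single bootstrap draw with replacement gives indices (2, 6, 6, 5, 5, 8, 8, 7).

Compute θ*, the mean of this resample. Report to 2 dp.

θ* = 1.69

Resample values: 0.508, 2.385, 2.385, 2.163, 2.163, 0.946, 0.946, 1.989.
Mean = (0.508 + 2.385 + 2.385 + 2.163 + 2.163 + 0.946 + 0.946 + 1.989) / 8 = 13.4850 / 8 = 1.69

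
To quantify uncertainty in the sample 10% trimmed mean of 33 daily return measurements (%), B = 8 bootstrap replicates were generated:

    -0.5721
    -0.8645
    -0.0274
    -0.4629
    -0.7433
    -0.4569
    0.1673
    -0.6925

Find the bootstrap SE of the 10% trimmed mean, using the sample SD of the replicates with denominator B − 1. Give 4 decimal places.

Bootstrap SE is the standard deviation of the 8 replicate 10% trimmed means.
Mean of replicates: ((-0.5721) + (-0.8645) + (-0.0274) + (-0.4629) + (-0.7433) + (-0.4569) + 0.1673 + (-0.6925)) / 8 = -3.65230 / 8 = -0.45654
Sum of squared deviations: (−0.11556)² + (−0.40796)² + (+0.42914)² + (−0.00636)² + (−0.28676)² + (−0.00036)² + (+0.62384)² + (−0.23596)² = 0.89107
Variance = 0.89107 / 7 = 0.12730
SE* = √0.12730

SE* = 0.3568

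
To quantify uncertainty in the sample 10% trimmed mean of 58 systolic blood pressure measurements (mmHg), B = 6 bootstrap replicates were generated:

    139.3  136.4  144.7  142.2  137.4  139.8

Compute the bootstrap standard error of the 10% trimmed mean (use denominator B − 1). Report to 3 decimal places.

Bootstrap SE is the standard deviation of the 6 replicate 10% trimmed means.
Mean of replicates: (139.3 + 136.4 + 144.7 + 142.2 + 137.4 + 139.8) / 6 = 839.8000 / 6 = 139.9667
Sum of squared deviations: (−0.6667)² + (−3.5667)² + (+4.7333)² + (+2.2333)² + (−2.5667)² + (−0.1667)² = 47.1733
Variance = 47.1733 / 5 = 9.4347
SE* = √9.4347

SE* = 3.072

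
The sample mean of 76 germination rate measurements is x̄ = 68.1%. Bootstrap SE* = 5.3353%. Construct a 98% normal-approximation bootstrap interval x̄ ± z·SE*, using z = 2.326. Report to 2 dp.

(55.69, 80.51)

Margin = 2.326 × 5.3353 = 12.410
Interval: 68.1 ± 12.410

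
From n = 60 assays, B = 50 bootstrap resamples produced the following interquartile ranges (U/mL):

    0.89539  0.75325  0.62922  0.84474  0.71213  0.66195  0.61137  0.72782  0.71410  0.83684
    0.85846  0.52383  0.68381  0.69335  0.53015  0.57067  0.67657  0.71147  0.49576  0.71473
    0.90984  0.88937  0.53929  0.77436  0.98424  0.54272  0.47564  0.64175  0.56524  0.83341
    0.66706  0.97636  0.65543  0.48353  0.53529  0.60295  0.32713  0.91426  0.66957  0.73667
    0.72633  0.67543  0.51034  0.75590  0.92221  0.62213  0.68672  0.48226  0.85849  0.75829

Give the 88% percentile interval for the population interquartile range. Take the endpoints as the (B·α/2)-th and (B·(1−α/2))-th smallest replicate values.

(0.48226, 0.91426)

Sorted replicates: 0.32713, 0.47564, 0.48226, 0.48353, 0.49576, 0.51034, 0.52383, 0.53015, 0.53529, 0.53929, 0.54272, 0.56524, 0.57067, 0.60295, 0.61137, 0.62213, 0.62922, 0.64175, 0.65543, 0.66195, 0.66706, 0.66957, 0.67543, 0.67657, 0.68381, 0.68672, 0.69335, 0.71147, 0.71213, 0.71410, 0.71473, 0.72633, 0.72782, 0.73667, 0.75325, 0.75590, 0.75829, 0.77436, 0.83341, 0.83684, 0.84474, 0.85846, 0.85849, 0.88937, 0.89539, 0.90984, 0.91426, 0.92221, 0.97636, 0.98424
α = 0.12; lower rank = 50 × 0.060 = 3; upper rank = 50 × 0.940 = 47.
The 3rd smallest replicate is 0.48226; the 47th is 0.91426.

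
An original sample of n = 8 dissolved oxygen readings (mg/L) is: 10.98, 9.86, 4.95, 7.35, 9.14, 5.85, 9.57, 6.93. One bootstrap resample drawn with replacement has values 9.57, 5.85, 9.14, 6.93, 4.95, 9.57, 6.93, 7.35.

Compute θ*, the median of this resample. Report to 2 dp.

θ* = 7.14

Sorted: 4.95, 5.85, 6.93, 6.93, 7.35, 9.14, 9.57, 9.57
Median = average of the two middle values = 7.14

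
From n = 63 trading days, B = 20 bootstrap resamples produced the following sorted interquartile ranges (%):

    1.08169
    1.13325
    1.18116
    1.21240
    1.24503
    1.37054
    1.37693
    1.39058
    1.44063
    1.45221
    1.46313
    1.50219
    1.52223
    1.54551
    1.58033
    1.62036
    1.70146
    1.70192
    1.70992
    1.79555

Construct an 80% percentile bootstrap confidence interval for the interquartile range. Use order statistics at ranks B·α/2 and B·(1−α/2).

α = 0.20; lower rank = 20 × 0.100 = 2; upper rank = 20 × 0.900 = 18.
The 2nd smallest replicate is 1.13325; the 18th is 1.70192.

(1.13325, 1.70192)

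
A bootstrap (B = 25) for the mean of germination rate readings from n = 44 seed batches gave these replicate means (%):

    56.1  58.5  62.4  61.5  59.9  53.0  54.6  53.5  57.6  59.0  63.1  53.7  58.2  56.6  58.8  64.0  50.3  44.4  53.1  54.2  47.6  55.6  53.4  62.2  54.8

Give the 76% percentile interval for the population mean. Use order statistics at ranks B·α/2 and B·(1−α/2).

Sorted replicates: 44.4, 47.6, 50.3, 53.0, 53.1, 53.4, 53.5, 53.7, 54.2, 54.6, 54.8, 55.6, 56.1, 56.6, 57.6, 58.2, 58.5, 58.8, 59.0, 59.9, 61.5, 62.2, 62.4, 63.1, 64.0
α = 0.24; lower rank = 25 × 0.120 = 3; upper rank = 25 × 0.880 = 22.
The 3rd smallest replicate is 50.3; the 22nd is 62.2.

(50.3, 62.2)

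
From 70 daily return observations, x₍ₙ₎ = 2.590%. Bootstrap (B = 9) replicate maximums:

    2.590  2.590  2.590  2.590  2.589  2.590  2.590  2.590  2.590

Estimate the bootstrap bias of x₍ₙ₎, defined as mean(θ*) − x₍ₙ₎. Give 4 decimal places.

mean(θ*) = (2.590 + 2.590 + 2.590 + 2.590 + 2.589 + 2.590 + 2.590 + 2.590 + 2.590) / 9 = 2.58989
bias = 2.58989 − 2.590

bias = −0.0001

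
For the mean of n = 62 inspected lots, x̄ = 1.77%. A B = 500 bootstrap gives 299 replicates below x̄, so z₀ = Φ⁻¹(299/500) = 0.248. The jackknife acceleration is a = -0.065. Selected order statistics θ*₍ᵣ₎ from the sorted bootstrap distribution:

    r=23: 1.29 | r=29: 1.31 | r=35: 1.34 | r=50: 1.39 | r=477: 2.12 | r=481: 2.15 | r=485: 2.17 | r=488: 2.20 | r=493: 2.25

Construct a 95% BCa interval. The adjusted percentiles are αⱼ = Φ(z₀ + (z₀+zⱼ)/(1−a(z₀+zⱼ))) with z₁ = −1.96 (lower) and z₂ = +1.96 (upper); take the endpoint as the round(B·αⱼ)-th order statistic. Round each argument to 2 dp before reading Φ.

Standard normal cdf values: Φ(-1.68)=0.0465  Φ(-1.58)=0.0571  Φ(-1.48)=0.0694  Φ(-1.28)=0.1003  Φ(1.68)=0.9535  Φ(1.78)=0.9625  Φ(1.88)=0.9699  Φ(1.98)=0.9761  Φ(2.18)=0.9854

(1.29, 2.25)

Lower: z₀ + z₁ = 0.248 + (-1.960) = -1.712; 1 − a(z₀+z₁) = 1 − (-0.065)(-1.712) = 0.8887; argument = 0.248 + (-1.712)/0.8887 = -1.6784 → -1.68.
α₁ = Φ(-1.68) = 0.0465; rank = round(500 × 0.0465) = 23; θ*₍23₎ = 1.29.
Upper: z₀ + z₂ = 2.208; 1 − a(z₀+z₂) = 1.1435; argument = 2.1789 → 2.18; α₂ = 0.9854; rank = 493; θ*₍493₎ = 2.25.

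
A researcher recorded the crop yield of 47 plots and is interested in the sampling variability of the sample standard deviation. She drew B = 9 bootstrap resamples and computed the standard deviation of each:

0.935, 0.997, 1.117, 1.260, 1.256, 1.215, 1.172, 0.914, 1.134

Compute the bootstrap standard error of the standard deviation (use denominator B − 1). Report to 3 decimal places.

Bootstrap SE is the standard deviation of the 9 replicate standard deviations.
Mean of replicates: (0.935 + 0.997 + 1.117 + 1.260 + 1.256 + 1.215 + 1.172 + 0.914 + 1.134) / 9 = 10.0000 / 9 = 1.1111
Sum of squared deviations: (−0.1761)² + (−0.1141)² + (+0.0059)² + (+0.1489)² + (+0.1449)² + (+0.1039)² + (+0.0609)² + (−0.1971)² + (+0.0229)² = 0.1411
Variance = 0.1411 / 8 = 0.0176
SE* = √0.0176

SE* = 0.133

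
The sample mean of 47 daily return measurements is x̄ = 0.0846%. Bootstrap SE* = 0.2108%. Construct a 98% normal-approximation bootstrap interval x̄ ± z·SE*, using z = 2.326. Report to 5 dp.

Margin = 2.326 × 0.2108 = 0.490321
Interval: 0.0846 ± 0.490321

(-0.40572, 0.57492)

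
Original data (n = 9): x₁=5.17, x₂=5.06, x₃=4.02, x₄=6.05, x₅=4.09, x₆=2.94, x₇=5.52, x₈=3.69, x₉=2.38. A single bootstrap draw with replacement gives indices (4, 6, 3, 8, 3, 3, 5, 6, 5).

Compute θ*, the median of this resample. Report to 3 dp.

Resample values: 6.05, 2.94, 4.02, 3.69, 4.02, 4.02, 4.09, 2.94, 4.09.
Sorted: 2.94, 2.94, 3.69, 4.02, 4.02, 4.02, 4.09, 4.09, 6.05
Median = middle value = 4.020

θ* = 4.020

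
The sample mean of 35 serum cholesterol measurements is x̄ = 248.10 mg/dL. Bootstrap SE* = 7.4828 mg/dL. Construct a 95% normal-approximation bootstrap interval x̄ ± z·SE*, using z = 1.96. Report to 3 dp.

(233.434, 262.766)

Margin = 1.96 × 7.4828 = 14.6663
Interval: 248.10 ± 14.6663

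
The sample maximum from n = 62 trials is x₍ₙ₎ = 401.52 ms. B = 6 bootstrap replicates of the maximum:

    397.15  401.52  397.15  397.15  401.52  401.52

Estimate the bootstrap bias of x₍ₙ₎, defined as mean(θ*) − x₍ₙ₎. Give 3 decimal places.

bias = −2.185

mean(θ*) = (397.15 + 401.52 + 397.15 + 397.15 + 401.52 + 401.52) / 6 = 399.3350
bias = 399.3350 − 401.52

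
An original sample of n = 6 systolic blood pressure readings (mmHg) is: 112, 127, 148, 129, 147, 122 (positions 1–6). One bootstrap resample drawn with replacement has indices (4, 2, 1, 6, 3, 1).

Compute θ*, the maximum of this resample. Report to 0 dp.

θ* = 148

Resample values: 129, 127, 112, 122, 148, 112.
Maximum = 148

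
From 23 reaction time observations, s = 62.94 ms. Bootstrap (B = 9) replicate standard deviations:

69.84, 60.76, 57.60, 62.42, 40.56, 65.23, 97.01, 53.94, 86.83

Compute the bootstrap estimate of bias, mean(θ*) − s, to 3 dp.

bias = +3.081

mean(θ*) = (69.84 + 60.76 + 57.60 + 62.42 + 40.56 + 65.23 + 97.01 + 53.94 + 86.83) / 9 = 66.0211
bias = 66.0211 − 62.94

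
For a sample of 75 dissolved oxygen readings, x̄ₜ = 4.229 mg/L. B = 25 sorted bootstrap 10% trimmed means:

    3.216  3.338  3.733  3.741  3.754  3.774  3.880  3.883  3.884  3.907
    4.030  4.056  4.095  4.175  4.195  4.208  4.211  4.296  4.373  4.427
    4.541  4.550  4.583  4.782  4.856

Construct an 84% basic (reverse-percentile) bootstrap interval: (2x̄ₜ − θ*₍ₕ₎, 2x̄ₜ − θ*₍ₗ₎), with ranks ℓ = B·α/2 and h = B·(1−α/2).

(3.875, 5.120)

Percentile endpoints at ranks 2 and 23: θ*₍2₎ = 3.338, θ*₍23₎ = 4.583.
Basic interval reflects these around x̄ₜ:
  lower = 2 × 4.229 − 4.583 = 3.875
  upper = 2 × 4.229 − 3.338 = 5.120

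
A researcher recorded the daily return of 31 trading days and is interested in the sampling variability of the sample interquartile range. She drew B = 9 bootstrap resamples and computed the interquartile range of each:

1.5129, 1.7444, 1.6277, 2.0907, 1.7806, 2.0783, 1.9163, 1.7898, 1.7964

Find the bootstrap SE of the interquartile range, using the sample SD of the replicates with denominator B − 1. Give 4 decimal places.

Bootstrap SE is the standard deviation of the 9 replicate interquartile ranges.
Mean of replicates: (1.5129 + 1.7444 + 1.6277 + 2.0907 + 1.7806 + 2.0783 + 1.9163 + 1.7898 + 1.7964) / 9 = 16.33710 / 9 = 1.81523
Sum of squared deviations: (−0.30233)² + (−0.07083)² + (−0.18753)² + (+0.27547)² + (−0.03463)² + (+0.26307)² + (+0.10107)² + (−0.02543)² + (−0.01883)² = 0.28909
Variance = 0.28909 / 8 = 0.03614
SE* = √0.03614

SE* = 0.1901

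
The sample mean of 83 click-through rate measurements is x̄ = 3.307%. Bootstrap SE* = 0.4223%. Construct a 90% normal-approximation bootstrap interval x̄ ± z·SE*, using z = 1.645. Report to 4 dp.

Margin = 1.645 × 0.4223 = 0.69468
Interval: 3.307 ± 0.69468

(2.6123, 4.0017)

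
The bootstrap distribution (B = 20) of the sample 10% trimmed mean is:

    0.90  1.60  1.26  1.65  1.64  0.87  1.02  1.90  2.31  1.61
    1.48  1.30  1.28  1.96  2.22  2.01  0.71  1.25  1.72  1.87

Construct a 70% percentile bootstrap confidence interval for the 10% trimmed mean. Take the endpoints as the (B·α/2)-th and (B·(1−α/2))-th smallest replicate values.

Sorted replicates: 0.71, 0.87, 0.90, 1.02, 1.25, 1.26, 1.28, 1.30, 1.48, 1.60, 1.61, 1.64, 1.65, 1.72, 1.87, 1.90, 1.96, 2.01, 2.22, 2.31
α = 0.30; lower rank = 20 × 0.150 = 3; upper rank = 20 × 0.850 = 17.
The 3rd smallest replicate is 0.90; the 17th is 1.96.

(0.90, 1.96)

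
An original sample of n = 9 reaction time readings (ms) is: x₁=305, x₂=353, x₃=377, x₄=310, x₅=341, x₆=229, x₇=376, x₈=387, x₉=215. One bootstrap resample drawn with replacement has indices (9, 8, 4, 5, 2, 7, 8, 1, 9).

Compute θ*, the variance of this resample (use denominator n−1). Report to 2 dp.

Resample values: 215, 387, 310, 341, 353, 376, 387, 305, 215.
Mean = 321.0000; sum of squared deviations = 36010.0000
s² = 36010.0000 / 8 = 4501.2500

θ* = 4501.25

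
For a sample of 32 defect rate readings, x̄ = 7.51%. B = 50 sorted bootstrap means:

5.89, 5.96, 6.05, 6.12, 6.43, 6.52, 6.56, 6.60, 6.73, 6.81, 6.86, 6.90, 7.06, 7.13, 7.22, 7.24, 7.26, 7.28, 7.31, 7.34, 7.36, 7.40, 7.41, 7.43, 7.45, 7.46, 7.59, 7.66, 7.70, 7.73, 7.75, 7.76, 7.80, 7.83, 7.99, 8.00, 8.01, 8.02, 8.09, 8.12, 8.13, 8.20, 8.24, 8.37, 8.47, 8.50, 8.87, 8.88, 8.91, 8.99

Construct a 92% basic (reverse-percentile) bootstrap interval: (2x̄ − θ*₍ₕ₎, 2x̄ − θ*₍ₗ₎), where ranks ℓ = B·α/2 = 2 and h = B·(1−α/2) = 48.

(6.14, 9.06)

Percentile endpoints at ranks 2 and 48: θ*₍2₎ = 5.96, θ*₍48₎ = 8.88.
Basic interval reflects these around x̄:
  lower = 2 × 7.51 − 8.88 = 6.14
  upper = 2 × 7.51 − 5.96 = 9.06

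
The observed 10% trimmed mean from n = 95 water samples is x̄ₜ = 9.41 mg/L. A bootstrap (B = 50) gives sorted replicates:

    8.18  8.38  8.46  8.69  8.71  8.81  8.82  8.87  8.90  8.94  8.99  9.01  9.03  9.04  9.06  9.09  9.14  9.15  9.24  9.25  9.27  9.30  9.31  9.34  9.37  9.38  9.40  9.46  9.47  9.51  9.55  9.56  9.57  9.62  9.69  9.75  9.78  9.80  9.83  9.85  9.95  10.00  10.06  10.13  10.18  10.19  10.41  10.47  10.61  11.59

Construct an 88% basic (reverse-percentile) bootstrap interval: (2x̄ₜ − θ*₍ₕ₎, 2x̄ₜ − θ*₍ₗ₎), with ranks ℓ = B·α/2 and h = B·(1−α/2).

Percentile endpoints at ranks 3 and 47: θ*₍3₎ = 8.46, θ*₍47₎ = 10.41.
Basic interval reflects these around x̄ₜ:
  lower = 2 × 9.41 − 10.41 = 8.41
  upper = 2 × 9.41 − 8.46 = 10.36

(8.41, 10.36)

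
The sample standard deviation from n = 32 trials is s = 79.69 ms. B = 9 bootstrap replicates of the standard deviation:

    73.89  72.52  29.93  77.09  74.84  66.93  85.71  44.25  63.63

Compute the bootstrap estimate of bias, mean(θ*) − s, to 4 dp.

bias = −14.2689

mean(θ*) = (73.89 + 72.52 + 29.93 + 77.09 + 74.84 + 66.93 + 85.71 + 44.25 + 63.63) / 9 = 65.42111
bias = 65.42111 − 79.69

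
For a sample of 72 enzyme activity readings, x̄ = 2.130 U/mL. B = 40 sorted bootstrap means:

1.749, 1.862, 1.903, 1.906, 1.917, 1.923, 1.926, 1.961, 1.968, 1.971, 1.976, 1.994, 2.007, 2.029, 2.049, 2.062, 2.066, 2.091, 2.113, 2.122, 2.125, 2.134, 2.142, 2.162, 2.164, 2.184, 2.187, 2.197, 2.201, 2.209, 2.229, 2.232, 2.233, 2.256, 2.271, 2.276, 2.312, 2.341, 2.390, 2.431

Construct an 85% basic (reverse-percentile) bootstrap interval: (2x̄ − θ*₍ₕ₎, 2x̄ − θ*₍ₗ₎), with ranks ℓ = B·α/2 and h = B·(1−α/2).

Percentile endpoints at ranks 3 and 37: θ*₍3₎ = 1.903, θ*₍37₎ = 2.312.
Basic interval reflects these around x̄:
  lower = 2 × 2.130 − 2.312 = 1.948
  upper = 2 × 2.130 − 1.903 = 2.357

(1.948, 2.357)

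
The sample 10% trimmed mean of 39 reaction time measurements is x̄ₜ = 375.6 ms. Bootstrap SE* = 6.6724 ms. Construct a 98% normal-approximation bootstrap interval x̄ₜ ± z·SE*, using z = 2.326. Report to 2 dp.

Margin = 2.326 × 6.6724 = 15.520
Interval: 375.6 ± 15.520

(360.08, 391.12)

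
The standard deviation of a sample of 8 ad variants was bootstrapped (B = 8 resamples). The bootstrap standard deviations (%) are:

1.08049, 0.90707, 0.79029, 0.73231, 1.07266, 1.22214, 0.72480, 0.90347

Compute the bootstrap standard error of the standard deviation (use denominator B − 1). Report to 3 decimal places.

SE* = 0.181

Bootstrap SE is the standard deviation of the 8 replicate standard deviations.
Mean of replicates: (1.08049 + 0.90707 + 0.79029 + 0.73231 + 1.07266 + 1.22214 + 0.72480 + 0.90347) / 8 = 7.433230 / 8 = 0.929154
Sum of squared deviations: (+0.151336)² + (−0.022084)² + (−0.138864)² + (−0.196844)² + (+0.143506)² + (+0.292986)² + (−0.204354)² + (−0.025684)² = 0.230276
Variance = 0.230276 / 7 = 0.032897
SE* = √0.032897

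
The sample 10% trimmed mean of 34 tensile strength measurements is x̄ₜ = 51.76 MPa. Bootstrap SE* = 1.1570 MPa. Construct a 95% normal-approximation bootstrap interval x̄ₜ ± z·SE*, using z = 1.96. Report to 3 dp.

Margin = 1.96 × 1.1570 = 2.2677
Interval: 51.76 ± 2.2677

(49.492, 54.028)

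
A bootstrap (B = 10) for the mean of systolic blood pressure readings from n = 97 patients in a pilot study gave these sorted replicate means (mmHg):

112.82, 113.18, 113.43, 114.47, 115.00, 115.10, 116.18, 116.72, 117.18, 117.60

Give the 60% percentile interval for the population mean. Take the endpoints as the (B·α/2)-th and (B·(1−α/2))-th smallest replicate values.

(113.18, 116.72)

α = 0.40; lower rank = 10 × 0.200 = 2; upper rank = 10 × 0.800 = 8.
The 2nd smallest replicate is 113.18; the 8th is 116.72.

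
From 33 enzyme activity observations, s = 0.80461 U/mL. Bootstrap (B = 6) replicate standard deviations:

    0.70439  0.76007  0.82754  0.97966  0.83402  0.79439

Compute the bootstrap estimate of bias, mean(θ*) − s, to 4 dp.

mean(θ*) = (0.70439 + 0.76007 + 0.82754 + 0.97966 + 0.83402 + 0.79439) / 6 = 0.81668
bias = 0.81668 − 0.80461

bias = +0.0121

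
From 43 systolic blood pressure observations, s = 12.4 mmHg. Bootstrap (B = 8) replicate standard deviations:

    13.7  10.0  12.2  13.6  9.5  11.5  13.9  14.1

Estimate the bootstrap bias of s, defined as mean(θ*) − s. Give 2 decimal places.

mean(θ*) = (13.7 + 10.0 + 12.2 + 13.6 + 9.5 + 11.5 + 13.9 + 14.1) / 8 = 12.312
bias = 12.312 − 12.4

bias = −0.09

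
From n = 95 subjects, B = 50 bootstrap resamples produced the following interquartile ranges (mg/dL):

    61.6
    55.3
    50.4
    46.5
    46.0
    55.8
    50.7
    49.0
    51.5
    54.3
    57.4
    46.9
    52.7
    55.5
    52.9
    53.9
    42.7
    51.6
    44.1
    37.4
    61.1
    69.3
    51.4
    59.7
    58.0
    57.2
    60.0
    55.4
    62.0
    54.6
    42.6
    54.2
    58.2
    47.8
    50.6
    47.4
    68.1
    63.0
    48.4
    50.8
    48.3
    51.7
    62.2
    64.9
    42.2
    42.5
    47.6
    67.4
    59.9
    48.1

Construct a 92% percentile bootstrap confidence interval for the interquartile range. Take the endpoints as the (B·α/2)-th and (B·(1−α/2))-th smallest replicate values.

Sorted replicates: 37.4, 42.2, 42.5, 42.6, 42.7, 44.1, 46.0, 46.5, 46.9, 47.4, 47.6, 47.8, 48.1, 48.3, 48.4, 49.0, 50.4, 50.6, 50.7, 50.8, 51.4, 51.5, 51.6, 51.7, 52.7, 52.9, 53.9, 54.2, 54.3, 54.6, 55.3, 55.4, 55.5, 55.8, 57.2, 57.4, 58.0, 58.2, 59.7, 59.9, 60.0, 61.1, 61.6, 62.0, 62.2, 63.0, 64.9, 67.4, 68.1, 69.3
α = 0.08; lower rank = 50 × 0.040 = 2; upper rank = 50 × 0.960 = 48.
The 2nd smallest replicate is 42.2; the 48th is 67.4.

(42.2, 67.4)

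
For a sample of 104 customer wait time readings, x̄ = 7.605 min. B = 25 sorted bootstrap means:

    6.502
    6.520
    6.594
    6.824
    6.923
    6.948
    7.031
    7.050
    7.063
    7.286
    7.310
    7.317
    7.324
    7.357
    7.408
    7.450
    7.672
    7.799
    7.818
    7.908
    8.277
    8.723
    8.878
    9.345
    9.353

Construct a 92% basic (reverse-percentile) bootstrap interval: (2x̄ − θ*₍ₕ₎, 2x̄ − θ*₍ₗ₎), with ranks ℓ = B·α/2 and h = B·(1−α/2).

(5.865, 8.708)

Percentile endpoints at ranks 1 and 24: θ*₍1₎ = 6.502, θ*₍24₎ = 9.345.
Basic interval reflects these around x̄:
  lower = 2 × 7.605 − 9.345 = 5.865
  upper = 2 × 7.605 − 6.502 = 8.708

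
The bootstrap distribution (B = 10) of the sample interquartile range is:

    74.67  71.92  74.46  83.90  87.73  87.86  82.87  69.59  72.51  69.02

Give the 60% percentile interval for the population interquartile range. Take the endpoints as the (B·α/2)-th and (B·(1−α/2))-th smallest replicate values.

Sorted replicates: 69.02, 69.59, 71.92, 72.51, 74.46, 74.67, 82.87, 83.90, 87.73, 87.86
α = 0.40; lower rank = 10 × 0.200 = 2; upper rank = 10 × 0.800 = 8.
The 2nd smallest replicate is 69.59; the 8th is 83.90.

(69.59, 83.90)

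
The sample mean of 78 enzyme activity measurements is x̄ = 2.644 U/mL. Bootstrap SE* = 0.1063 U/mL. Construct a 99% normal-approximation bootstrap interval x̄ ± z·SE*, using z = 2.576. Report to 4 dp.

(2.3702, 2.9178)

Margin = 2.576 × 0.1063 = 0.27383
Interval: 2.644 ± 0.27383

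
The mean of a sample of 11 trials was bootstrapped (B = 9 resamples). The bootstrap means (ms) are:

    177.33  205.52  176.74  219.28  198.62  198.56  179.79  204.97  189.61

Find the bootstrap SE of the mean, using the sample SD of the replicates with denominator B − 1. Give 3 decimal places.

SE* = 14.702

Bootstrap SE is the standard deviation of the 9 replicate means.
Mean of replicates: (177.33 + 205.52 + 176.74 + 219.28 + 198.62 + 198.56 + 179.79 + 204.97 + 189.61) / 9 = 1750.4200 / 9 = 194.4911
Sum of squared deviations: (−17.1611)² + (+11.0289)² + (−17.7511)² + (+24.7889)² + (+4.1289)² + (+4.0689)² + (−14.7011)² + (+10.4789)² + (−4.8811)² = 1729.0897
Variance = 1729.0897 / 8 = 216.1362
SE* = √216.1362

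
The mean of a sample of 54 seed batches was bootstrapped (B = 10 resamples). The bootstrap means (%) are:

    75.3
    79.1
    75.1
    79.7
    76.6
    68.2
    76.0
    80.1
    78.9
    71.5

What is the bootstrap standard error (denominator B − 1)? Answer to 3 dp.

SE* = 3.819

Bootstrap SE is the standard deviation of the 10 replicate means.
Mean of replicates: (75.3 + 79.1 + 75.1 + 79.7 + 76.6 + 68.2 + 76.0 + 80.1 + 78.9 + 71.5) / 10 = 760.5000 / 10 = 76.0500
Sum of squared deviations: (−0.7500)² + (+3.0500)² + (−0.9500)² + (+3.6500)² + (+0.5500)² + (−7.8500)² + (−0.0500)² + (+4.0500)² + (+2.8500)² + (−4.5500)² = 131.2450
Variance = 131.2450 / 9 = 14.5828
SE* = √14.5828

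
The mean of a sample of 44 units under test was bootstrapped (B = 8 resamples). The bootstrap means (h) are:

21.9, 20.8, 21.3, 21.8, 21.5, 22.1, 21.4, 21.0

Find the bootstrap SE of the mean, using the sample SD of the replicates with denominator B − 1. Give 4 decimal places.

Bootstrap SE is the standard deviation of the 8 replicate means.
Mean of replicates: (21.9 + 20.8 + 21.3 + 21.8 + 21.5 + 22.1 + 21.4 + 21.0) / 8 = 171.80000 / 8 = 21.47500
Sum of squared deviations: (+0.42500)² + (−0.67500)² + (−0.17500)² + (+0.32500)² + (+0.02500)² + (+0.62500)² + (−0.07500)² + (−0.47500)² = 1.39500
Variance = 1.39500 / 7 = 0.19929
SE* = √0.19929

SE* = 0.4464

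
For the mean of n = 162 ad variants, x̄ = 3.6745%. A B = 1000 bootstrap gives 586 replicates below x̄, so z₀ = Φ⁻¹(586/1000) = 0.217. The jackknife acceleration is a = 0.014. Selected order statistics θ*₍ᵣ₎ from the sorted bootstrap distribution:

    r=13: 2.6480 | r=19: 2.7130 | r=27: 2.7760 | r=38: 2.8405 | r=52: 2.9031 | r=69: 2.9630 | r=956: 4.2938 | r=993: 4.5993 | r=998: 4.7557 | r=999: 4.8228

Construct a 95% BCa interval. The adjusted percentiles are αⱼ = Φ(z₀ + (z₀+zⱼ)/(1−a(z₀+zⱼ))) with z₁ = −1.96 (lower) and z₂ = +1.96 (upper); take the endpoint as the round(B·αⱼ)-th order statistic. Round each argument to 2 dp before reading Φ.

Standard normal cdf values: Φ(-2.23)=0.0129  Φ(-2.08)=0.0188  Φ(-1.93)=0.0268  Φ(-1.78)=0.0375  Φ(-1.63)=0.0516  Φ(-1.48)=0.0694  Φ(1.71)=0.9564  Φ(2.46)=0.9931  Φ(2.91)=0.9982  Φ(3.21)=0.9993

Lower: z₀ + z₁ = 0.217 + (-1.960) = -1.743; 1 − a(z₀+z₁) = 1 − (0.014)(-1.743) = 1.0244; argument = 0.217 + (-1.743)/1.0244 = -1.4845 → -1.48.
α₁ = Φ(-1.48) = 0.0694; rank = round(1000 × 0.0694) = 69; θ*₍69₎ = 2.9630.
Upper: z₀ + z₂ = 2.177; 1 − a(z₀+z₂) = 0.9695; argument = 2.4624 → 2.46; α₂ = 0.9931; rank = 993; θ*₍993₎ = 4.5993.

(2.9630, 4.5993)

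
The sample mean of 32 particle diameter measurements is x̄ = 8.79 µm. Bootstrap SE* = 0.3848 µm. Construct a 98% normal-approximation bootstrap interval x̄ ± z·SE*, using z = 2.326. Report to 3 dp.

(7.895, 9.685)

Margin = 2.326 × 0.3848 = 0.8950
Interval: 8.79 ± 0.8950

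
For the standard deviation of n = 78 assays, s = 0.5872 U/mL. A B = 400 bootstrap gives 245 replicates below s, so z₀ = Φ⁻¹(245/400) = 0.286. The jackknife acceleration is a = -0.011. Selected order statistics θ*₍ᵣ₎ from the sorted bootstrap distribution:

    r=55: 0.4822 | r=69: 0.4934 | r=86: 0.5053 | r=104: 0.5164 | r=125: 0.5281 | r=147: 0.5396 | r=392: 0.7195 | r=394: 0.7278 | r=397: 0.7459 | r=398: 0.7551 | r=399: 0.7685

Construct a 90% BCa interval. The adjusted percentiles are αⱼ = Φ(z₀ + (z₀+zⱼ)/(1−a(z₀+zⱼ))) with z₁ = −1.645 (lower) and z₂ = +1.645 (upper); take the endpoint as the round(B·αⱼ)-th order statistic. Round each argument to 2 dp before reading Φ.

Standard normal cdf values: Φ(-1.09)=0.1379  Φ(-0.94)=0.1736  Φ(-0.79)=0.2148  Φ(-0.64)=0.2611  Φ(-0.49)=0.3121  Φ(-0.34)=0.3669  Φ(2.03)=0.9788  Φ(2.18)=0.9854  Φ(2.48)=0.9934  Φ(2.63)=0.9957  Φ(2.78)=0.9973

(0.4822, 0.7278)

Lower: z₀ + z₁ = 0.286 + (-1.645) = -1.359; 1 − a(z₀+z₁) = 1 − (-0.011)(-1.359) = 0.9851; argument = 0.286 + (-1.359)/0.9851 = -1.0936 → -1.09.
α₁ = Φ(-1.09) = 0.1379; rank = round(400 × 0.1379) = 55; θ*₍55₎ = 0.4822.
Upper: z₀ + z₂ = 1.931; 1 − a(z₀+z₂) = 1.0212; argument = 2.1768 → 2.18; α₂ = 0.9854; rank = 394; θ*₍394₎ = 0.7278.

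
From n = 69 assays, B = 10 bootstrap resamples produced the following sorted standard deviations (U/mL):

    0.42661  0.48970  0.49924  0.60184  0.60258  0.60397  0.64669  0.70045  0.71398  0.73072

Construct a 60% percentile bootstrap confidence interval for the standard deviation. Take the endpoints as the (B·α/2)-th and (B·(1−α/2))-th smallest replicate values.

α = 0.40; lower rank = 10 × 0.200 = 2; upper rank = 10 × 0.800 = 8.
The 2nd smallest replicate is 0.48970; the 8th is 0.70045.

(0.48970, 0.70045)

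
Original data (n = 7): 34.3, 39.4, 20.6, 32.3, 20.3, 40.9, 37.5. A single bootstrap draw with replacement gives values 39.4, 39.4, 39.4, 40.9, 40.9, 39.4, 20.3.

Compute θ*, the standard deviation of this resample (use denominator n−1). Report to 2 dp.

Mean = 37.1000; sum of squared deviations = 332.2800
s² = 332.2800 / 6 = 55.3800
s = √55.3800 = 7.44

θ* = 7.44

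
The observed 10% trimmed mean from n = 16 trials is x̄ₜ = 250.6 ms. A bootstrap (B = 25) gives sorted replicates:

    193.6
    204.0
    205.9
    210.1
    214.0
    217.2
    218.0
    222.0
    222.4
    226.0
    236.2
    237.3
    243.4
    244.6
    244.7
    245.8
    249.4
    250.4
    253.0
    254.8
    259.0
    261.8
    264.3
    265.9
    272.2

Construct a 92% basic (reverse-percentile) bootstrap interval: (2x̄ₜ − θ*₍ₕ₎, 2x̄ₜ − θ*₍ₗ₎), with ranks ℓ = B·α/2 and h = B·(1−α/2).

Percentile endpoints at ranks 1 and 24: θ*₍1₎ = 193.6, θ*₍24₎ = 265.9.
Basic interval reflects these around x̄ₜ:
  lower = 2 × 250.6 − 265.9 = 235.3
  upper = 2 × 250.6 − 193.6 = 307.6

(235.3, 307.6)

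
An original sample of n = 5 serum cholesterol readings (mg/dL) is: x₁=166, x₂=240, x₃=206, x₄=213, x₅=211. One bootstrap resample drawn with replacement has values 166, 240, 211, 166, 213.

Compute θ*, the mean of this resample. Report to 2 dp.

θ* = 199.20

Mean = (166 + 240 + 211 + 166 + 213) / 5 = 996.0 / 5 = 199.20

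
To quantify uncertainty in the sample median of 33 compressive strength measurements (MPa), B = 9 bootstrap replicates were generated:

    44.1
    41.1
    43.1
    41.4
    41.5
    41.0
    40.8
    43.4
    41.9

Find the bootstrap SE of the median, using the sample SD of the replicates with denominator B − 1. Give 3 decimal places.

Bootstrap SE is the standard deviation of the 9 replicate medians.
Mean of replicates: (44.1 + 41.1 + 43.1 + 41.4 + 41.5 + 41.0 + 40.8 + 43.4 + 41.9) / 9 = 378.3000 / 9 = 42.0333
Sum of squared deviations: (+2.0667)² + (−0.9333)² + (+1.0667)² + (−0.6333)² + (−0.5333)² + (−1.0333)² + (−1.2333)² + (+1.3667)² + (−0.1333)² = 11.4400
Variance = 11.4400 / 8 = 1.4300
SE* = √1.4300

SE* = 1.196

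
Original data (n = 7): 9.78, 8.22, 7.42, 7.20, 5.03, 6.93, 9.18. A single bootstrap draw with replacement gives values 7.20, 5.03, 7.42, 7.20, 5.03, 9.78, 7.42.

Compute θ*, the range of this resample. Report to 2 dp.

θ* = 4.75

Range = 9.78 − 5.03 = 4.75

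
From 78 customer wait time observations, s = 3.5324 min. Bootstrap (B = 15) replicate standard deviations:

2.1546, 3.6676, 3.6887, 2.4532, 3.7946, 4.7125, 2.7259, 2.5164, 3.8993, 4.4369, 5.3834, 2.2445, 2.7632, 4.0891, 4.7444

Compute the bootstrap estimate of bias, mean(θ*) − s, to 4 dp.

mean(θ*) = (2.1546 + 3.6676 + 3.6887 + 2.4532 + 3.7946 + 4.7125 + 2.7259 + 2.5164 + 3.8993 + 4.4369 + 5.3834 + 2.2445 + 2.7632 + 4.0891 + 4.7444) / 15 = 3.55162
bias = 3.55162 − 3.5324

bias = +0.0192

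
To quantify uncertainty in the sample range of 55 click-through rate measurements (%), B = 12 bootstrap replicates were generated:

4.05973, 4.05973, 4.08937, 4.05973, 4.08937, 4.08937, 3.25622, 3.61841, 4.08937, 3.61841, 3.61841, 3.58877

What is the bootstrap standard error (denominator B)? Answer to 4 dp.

Bootstrap SE is the standard deviation of the 12 replicate ranges.
Mean of replicates: (4.05973 + 4.05973 + 4.08937 + 4.05973 + 4.08937 + 4.08937 + 3.25622 + 3.61841 + 4.08937 + 3.61841 + 3.61841 + 3.58877) / 12 = 46.236890 / 12 = 3.853074
Sum of squared deviations: (+0.206656)² + (+0.206656)² + (+0.236296)² + (+0.206656)² + (+0.236296)² + (+0.236296)² + (−0.596854)² + (−0.234664)² + (+0.236296)² + (−0.234664)² + (−0.234664)² + (−0.264304)² = 0.942756
Variance = 0.942756 / 12 = 0.078563
SE* = √0.078563

SE* = 0.2803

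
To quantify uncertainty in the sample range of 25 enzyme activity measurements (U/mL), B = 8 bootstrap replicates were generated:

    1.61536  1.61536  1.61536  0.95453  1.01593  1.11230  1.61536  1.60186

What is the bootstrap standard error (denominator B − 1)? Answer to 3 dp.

Bootstrap SE is the standard deviation of the 8 replicate ranges.
Mean of replicates: (1.61536 + 1.61536 + 1.61536 + 0.95453 + 1.01593 + 1.11230 + 1.61536 + 1.60186) / 8 = 11.146060 / 8 = 1.393258
Sum of squared deviations: (+0.222102)² + (+0.222102)² + (+0.222102)² + (−0.438728)² + (−0.377328)² + (−0.280957)² + (+0.222102)² + (+0.208603)² = 0.654628
Variance = 0.654628 / 7 = 0.093518
SE* = √0.093518

SE* = 0.306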